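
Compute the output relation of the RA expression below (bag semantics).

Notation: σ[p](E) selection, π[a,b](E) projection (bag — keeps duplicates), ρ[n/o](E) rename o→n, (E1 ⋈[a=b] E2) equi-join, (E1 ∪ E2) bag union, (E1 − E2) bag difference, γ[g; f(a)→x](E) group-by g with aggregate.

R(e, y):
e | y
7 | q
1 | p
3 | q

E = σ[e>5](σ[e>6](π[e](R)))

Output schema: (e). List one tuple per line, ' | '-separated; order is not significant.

Stepwise |·|:
  R → 3
  π[e](R) → 3
  σ[e>6](π[e](R)) → 1
  σ[e>5](σ[e>6](π[e](R))) → 1

== RESULT ==
e
7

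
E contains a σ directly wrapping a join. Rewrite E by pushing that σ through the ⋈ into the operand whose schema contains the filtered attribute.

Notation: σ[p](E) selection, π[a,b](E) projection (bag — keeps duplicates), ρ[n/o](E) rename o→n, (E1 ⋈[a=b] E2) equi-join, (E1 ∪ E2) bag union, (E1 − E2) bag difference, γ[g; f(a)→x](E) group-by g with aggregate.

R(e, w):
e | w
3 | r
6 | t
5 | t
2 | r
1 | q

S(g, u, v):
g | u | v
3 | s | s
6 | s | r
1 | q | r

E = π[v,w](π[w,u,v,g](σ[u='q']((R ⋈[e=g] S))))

σ filters on u, owned by the right side.
E' = π[v,w](π[w,u,v,g]((R ⋈[e=g] σ[u='q'](S))))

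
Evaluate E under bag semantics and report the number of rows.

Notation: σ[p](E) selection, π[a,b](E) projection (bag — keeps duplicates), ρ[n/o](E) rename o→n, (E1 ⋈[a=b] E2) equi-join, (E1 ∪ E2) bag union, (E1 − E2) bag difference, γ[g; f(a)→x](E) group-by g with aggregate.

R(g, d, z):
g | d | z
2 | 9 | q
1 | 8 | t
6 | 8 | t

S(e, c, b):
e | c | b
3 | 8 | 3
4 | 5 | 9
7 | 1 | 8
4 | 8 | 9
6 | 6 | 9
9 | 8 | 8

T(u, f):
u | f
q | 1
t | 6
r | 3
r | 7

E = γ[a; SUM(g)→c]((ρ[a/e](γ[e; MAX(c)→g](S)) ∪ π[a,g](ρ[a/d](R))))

Row counts bottom-up:
  S → 6
  γ[e; MAX(c)→g](S) → 5
  ρ[a/e](γ[e; MAX(c)→g](S)) → 5
  R → 3
  ρ[a/d](R) → 3
  π[a,g](ρ[a/d](R)) → 3
  (ρ[a/e](γ[e; MAX(c)→g](S)) ∪ π[a,g](ρ[a/d](R))) → 8
  γ[a; SUM(g)→c]((ρ[a/e](γ[e; MAX(c)→g](S)) ∪ π[a,g](ρ[a/d](R)))) → 6

|E| = 6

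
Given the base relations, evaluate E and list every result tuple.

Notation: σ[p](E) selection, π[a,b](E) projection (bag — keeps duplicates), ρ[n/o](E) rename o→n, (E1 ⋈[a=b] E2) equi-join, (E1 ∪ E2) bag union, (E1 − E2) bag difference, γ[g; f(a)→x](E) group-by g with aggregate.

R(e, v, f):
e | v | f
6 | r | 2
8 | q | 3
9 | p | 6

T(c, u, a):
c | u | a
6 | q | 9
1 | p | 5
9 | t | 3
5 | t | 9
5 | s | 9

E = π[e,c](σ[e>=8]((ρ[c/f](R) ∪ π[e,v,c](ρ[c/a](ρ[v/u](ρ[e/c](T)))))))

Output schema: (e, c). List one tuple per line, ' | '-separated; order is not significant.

Stepwise |·|:
  R → 3
  ρ[c/f](R) → 3
  T → 5
  ρ[e/c](T) → 5
  ρ[v/u](ρ[e/c](T)) → 5
  ρ[c/a](ρ[v/u](ρ[e/c](T))) → 5
  π[e,v,c](ρ[c/a](ρ[v/u](ρ[e/c](T)))) → 5
  (ρ[c/f](R) ∪ π[e,v,c](ρ[c/a](ρ[v/u](ρ[e/c](T))))) → 8
  σ[e>=8]((ρ[c/f](R) ∪ π[e,v,c](ρ[c/a](ρ[v/u](ρ[e/c](T)))))) → 3
  π[e,c](σ[e>=8]((ρ[c/f](R) ∪ π[e,v,c](ρ[c/a](ρ[v/u](ρ[e/c](T))))))) → 3

== RESULT ==
e | c
8 | 3
9 | 3
9 | 6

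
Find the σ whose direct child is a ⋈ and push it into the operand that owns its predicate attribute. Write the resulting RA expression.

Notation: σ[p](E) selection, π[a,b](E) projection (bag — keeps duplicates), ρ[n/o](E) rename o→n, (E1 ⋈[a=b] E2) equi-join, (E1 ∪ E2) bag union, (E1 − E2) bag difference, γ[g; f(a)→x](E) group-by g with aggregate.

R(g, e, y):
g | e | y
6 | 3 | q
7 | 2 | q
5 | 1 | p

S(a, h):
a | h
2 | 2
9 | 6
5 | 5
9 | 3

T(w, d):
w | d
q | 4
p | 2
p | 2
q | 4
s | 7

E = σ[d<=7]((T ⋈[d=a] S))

σ filters on d, owned by the left side.
E' = (σ[d<=7](T) ⋈[d=a] S)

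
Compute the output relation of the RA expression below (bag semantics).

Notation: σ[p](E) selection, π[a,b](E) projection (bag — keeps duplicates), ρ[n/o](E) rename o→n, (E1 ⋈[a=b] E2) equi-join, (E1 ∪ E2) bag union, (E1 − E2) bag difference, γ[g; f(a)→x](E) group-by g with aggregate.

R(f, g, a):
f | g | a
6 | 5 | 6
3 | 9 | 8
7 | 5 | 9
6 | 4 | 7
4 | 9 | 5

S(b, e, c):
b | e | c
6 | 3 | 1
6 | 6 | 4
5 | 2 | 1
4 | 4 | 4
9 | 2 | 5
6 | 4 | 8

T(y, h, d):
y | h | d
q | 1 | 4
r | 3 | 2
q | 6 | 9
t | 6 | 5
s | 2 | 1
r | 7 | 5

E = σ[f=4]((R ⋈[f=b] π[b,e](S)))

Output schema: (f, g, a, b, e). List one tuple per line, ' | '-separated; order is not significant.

Row counts bottom-up:
  R → 5
  S → 6
  π[b,e](S) → 6
  (R ⋈[f=b] π[b,e](S)) → 7
  σ[f=4]((R ⋈[f=b] π[b,e](S))) → 1

== RESULT ==
f | g | a | b | e
4 | 9 | 5 | 4 | 4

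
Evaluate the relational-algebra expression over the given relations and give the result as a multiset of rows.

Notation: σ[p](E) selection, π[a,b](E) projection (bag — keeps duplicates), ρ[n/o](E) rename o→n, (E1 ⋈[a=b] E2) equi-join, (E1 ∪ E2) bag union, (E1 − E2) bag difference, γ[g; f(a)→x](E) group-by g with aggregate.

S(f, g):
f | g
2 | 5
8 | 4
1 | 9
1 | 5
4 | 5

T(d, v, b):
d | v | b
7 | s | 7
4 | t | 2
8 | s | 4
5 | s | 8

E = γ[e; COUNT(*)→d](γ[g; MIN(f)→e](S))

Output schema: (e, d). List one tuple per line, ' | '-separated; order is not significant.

Per-node cardinality:
  S → 5
  γ[g; MIN(f)→e](S) → 3
  γ[e; COUNT(*)→d](γ[g; MIN(f)→e](S)) → 2

== RESULT ==
e | d
1 | 2
8 | 1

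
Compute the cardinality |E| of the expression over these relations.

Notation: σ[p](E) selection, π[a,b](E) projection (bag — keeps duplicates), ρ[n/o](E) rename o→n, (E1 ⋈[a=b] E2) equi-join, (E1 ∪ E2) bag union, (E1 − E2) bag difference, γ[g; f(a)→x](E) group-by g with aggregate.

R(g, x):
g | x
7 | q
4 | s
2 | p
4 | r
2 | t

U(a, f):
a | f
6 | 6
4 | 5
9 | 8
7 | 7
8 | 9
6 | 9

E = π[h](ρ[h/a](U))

Subexpression sizes:
  U → 6
  ρ[h/a](U) → 6
  π[h](ρ[h/a](U)) → 6

|E| = 6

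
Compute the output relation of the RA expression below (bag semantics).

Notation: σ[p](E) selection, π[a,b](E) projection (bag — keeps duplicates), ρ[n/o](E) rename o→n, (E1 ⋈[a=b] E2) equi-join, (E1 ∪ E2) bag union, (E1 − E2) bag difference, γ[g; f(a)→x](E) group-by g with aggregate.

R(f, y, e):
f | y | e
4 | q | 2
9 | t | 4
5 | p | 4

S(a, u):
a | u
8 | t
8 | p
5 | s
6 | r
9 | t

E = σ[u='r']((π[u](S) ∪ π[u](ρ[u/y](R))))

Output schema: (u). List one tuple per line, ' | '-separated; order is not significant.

Per-node cardinality:
  S → 5
  π[u](S) → 5
  R → 3
  ρ[u/y](R) → 3
  π[u](ρ[u/y](R)) → 3
  (π[u](S) ∪ π[u](ρ[u/y](R))) → 8
  σ[u='r']((π[u](S) ∪ π[u](ρ[u/y](R)))) → 1

== RESULT ==
u
r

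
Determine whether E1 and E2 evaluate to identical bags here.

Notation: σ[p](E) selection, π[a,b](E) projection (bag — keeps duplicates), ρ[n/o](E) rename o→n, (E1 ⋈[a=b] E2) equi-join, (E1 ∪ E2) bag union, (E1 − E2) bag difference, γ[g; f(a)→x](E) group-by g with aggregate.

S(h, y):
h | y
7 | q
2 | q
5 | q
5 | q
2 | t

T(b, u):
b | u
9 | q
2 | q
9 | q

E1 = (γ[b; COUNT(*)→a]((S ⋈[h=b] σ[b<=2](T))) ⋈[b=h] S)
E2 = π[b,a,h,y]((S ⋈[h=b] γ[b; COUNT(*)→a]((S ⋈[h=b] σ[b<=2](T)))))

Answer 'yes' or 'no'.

E1 subexpression sizes:
  S → 5
  T → 3
  σ[b<=2](T) → 1
  (S ⋈[h=b] σ[b<=2](T)) → 2
  γ[b; COUNT(*)→a]((S ⋈[h=b] σ[b<=2](T))) → 1
  S → 5
  (γ[b; COUNT(*)→a]((S ⋈[h=b] σ[b<=2](T))) ⋈[b=h] S) → 2
E2 subexpression sizes:
  S → 5
  S → 5
  T → 3
  σ[b<=2](T) → 1
  (S ⋈[h=b] σ[b<=2](T)) → 2
  γ[b; COUNT(*)→a]((S ⋈[h=b] σ[b<=2](T))) → 1
  (S ⋈[h=b] γ[b; COUNT(*)→a]((S ⋈[h=b] σ[b<=2](T)))) → 2
  π[b,a,h,y]((S ⋈[h=b] γ[b; COUNT(*)→a]((S ⋈[h=b] σ[b<=2](T))))) → 2

E1 and E2 produce the same multiset:
b | a | h | y
2 | 2 | 2 | q
2 | 2 | 2 | t

yes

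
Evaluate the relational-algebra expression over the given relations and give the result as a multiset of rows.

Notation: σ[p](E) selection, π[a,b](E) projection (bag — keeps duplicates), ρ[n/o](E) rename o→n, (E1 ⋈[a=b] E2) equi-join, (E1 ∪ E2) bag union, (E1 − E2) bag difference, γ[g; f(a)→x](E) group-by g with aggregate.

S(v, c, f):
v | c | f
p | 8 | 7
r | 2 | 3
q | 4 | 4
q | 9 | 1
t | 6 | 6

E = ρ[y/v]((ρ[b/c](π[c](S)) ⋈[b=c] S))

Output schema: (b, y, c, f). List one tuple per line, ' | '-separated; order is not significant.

Stepwise |·|:
  S → 5
  π[c](S) → 5
  ρ[b/c](π[c](S)) → 5
  S → 5
  (ρ[b/c](π[c](S)) ⋈[b=c] S) → 5
  ρ[y/v]((ρ[b/c](π[c](S)) ⋈[b=c] S)) → 5

== RESULT ==
b | y | c | f
2 | r | 2 | 3
4 | q | 4 | 4
6 | t | 6 | 6
8 | p | 8 | 7
9 | q | 9 | 1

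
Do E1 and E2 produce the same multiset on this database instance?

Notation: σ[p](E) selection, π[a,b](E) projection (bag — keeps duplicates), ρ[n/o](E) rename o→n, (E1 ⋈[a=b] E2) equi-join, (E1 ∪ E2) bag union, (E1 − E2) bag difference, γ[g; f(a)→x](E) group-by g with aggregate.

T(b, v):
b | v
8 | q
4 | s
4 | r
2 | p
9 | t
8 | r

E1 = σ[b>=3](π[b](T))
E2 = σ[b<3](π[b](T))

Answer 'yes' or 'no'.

E1 row counts bottom-up:
  T → 6
  π[b](T) → 6
  σ[b>=3](π[b](T)) → 5
E2 row counts bottom-up:
  T → 6
  π[b](T) → 6
  σ[b<3](π[b](T)) → 1

E1 result:
b
4
4
8
8
9
E2 result:
b
2
Witness: (8,) appears 2× in E1 but 0× in E2.

no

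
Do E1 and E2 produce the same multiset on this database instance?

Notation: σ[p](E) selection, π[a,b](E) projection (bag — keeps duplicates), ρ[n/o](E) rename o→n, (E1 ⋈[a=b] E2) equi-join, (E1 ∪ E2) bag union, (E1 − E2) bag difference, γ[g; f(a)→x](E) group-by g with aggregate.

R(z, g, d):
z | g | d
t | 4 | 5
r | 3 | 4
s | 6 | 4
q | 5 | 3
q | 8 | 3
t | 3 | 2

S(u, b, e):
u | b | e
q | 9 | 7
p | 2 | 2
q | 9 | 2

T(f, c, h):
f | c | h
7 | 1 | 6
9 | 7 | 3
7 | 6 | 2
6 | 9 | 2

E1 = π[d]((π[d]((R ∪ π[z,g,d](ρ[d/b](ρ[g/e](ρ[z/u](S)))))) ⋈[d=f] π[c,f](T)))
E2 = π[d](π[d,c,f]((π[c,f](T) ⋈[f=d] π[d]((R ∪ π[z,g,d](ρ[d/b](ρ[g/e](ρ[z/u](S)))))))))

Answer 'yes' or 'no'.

E1 per-node cardinality:
  R → 6
  S → 3
  ρ[z/u](S) → 3
  ρ[g/e](ρ[z/u](S)) → 3
  ρ[d/b](ρ[g/e](ρ[z/u](S))) → 3
  π[z,g,d](ρ[d/b](ρ[g/e](ρ[z/u](S)))) → 3
  (R ∪ π[z,g,d](ρ[d/b](ρ[g/e](ρ[z/u](S))))) → 9
  π[d]((R ∪ π[z,g,d](ρ[d/b](ρ[g/e](ρ[z/u](S)))))) → 9
  T → 4
  π[c,f](T) → 4
  (π[d]((R ∪ π[z,g,d](ρ[d/b](ρ[g/e](ρ[z/u](S)))))) ⋈[d=f] π[c,f](T)) → 2
  π[d]((π[d]((R ∪ π[z,g,d](ρ[d/b](ρ[g/e](ρ[z/u](S)))))) ⋈[d=f] π[c,f](T))) → 2
E2 per-node cardinality:
  T → 4
  π[c,f](T) → 4
  R → 6
  S → 3
  ρ[z/u](S) → 3
  ρ[g/e](ρ[z/u](S)) → 3
  ρ[d/b](ρ[g/e](ρ[z/u](S))) → 3
  π[z,g,d](ρ[d/b](ρ[g/e](ρ[z/u](S)))) → 3
  (R ∪ π[z,g,d](ρ[d/b](ρ[g/e](ρ[z/u](S))))) → 9
  π[d]((R ∪ π[z,g,d](ρ[d/b](ρ[g/e](ρ[z/u](S)))))) → 9
  (π[c,f](T) ⋈[f=d] π[d]((R ∪ π[z,g,d](ρ[d/b](ρ[g/e](ρ[z/u](S))))))) → 2
  π[d,c,f]((π[c,f](T) ⋈[f=d] π[d]((R ∪ π[z,g,d](ρ[d/b](ρ[g/e](ρ[z/u](S)))))))) → 2
  π[d](π[d,c,f]((π[c,f](T) ⋈[f=d] π[d]((R ∪ π[z,g,d](ρ[d/b](ρ[g/e](ρ[z/u](S))))))))) → 2

E1 and E2 produce the same multiset:
d
9
9

yes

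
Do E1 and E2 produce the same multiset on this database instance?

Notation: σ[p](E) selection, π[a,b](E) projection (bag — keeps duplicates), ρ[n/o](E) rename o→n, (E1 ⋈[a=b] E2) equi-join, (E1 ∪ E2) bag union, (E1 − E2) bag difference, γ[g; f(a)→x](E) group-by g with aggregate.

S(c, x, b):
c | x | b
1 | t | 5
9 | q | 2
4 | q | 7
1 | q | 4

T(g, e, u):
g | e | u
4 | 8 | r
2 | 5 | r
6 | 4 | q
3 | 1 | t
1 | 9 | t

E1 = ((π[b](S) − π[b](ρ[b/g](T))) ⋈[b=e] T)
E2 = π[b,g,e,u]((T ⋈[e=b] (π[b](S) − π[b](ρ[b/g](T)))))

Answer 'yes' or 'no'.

E1 per-node cardinality:
  S → 4
  π[b](S) → 4
  T → 5
  ρ[b/g](T) → 5
  π[b](ρ[b/g](T)) → 5
  (π[b](S) − π[b](ρ[b/g](T))) → 2
  T → 5
  ((π[b](S) − π[b](ρ[b/g](T))) ⋈[b=e] T) → 1
E2 per-node cardinality:
  T → 5
  S → 4
  π[b](S) → 4
  T → 5
  ρ[b/g](T) → 5
  π[b](ρ[b/g](T)) → 5
  (π[b](S) − π[b](ρ[b/g](T))) → 2
  (T ⋈[e=b] (π[b](S) − π[b](ρ[b/g](T)))) → 1
  π[b,g,e,u]((T ⋈[e=b] (π[b](S) − π[b](ρ[b/g](T))))) → 1

E1 and E2 produce the same multiset:
b | g | e | u
5 | 2 | 5 | r

yes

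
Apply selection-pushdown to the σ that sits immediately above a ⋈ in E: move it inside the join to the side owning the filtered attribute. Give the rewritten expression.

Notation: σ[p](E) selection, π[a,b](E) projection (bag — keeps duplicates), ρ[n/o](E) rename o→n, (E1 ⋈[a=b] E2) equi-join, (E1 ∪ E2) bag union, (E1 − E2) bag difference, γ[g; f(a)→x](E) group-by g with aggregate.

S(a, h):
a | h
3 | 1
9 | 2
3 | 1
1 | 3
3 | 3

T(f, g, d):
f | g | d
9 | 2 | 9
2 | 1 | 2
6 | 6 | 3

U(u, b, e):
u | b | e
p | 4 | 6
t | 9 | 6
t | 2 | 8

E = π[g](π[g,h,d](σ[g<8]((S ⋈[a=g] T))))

σ filters on g, owned by the right side.
E' = π[g](π[g,h,d]((S ⋈[a=g] σ[g<8](T))))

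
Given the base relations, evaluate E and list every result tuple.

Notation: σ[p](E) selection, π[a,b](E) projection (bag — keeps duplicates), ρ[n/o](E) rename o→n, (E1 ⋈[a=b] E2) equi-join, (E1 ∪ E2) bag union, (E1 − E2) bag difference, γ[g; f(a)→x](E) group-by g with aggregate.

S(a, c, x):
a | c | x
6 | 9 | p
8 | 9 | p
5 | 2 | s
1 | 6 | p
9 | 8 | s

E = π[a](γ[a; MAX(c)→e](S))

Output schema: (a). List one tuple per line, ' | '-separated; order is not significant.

Stepwise |·|:
  S → 5
  γ[a; MAX(c)→e](S) → 5
  π[a](γ[a; MAX(c)→e](S)) → 5

== RESULT ==
a
1
5
6
8
9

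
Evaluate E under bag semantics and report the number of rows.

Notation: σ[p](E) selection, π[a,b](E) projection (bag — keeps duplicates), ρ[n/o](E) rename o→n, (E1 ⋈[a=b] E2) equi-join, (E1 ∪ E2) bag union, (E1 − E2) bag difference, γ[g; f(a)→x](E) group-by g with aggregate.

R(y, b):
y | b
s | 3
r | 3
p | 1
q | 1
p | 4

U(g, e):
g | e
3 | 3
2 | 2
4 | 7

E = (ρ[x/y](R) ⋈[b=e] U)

Per-node cardinality:
  R → 5
  ρ[x/y](R) → 5
  U → 3
  (ρ[x/y](R) ⋈[b=e] U) → 2

|E| = 2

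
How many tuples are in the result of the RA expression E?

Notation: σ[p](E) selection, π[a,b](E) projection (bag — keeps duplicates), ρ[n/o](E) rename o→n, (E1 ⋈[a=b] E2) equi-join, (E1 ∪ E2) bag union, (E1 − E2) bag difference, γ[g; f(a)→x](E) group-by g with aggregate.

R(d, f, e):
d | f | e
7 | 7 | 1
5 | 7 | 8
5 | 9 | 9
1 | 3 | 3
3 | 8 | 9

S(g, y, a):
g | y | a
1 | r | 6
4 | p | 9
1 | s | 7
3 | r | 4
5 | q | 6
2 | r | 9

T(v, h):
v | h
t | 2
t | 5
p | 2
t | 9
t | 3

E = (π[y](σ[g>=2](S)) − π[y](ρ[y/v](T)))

Subexpression sizes:
  S → 6
  σ[g>=2](S) → 4
  π[y](σ[g>=2](S)) → 4
  T → 5
  ρ[y/v](T) → 5
  π[y](ρ[y/v](T)) → 5
  (π[y](σ[g>=2](S)) − π[y](ρ[y/v](T))) → 3

|E| = 3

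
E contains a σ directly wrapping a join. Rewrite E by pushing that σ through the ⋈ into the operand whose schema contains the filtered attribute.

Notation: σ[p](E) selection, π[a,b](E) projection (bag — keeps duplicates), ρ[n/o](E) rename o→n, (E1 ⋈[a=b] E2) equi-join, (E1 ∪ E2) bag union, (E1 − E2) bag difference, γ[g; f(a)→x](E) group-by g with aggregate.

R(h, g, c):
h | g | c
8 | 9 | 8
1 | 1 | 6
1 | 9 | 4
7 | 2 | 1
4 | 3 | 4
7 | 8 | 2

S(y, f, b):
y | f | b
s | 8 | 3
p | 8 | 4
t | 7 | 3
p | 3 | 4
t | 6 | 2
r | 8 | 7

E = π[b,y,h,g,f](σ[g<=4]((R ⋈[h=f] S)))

σ filters on g, owned by the left side.
E' = π[b,y,h,g,f]((σ[g<=4](R) ⋈[h=f] S))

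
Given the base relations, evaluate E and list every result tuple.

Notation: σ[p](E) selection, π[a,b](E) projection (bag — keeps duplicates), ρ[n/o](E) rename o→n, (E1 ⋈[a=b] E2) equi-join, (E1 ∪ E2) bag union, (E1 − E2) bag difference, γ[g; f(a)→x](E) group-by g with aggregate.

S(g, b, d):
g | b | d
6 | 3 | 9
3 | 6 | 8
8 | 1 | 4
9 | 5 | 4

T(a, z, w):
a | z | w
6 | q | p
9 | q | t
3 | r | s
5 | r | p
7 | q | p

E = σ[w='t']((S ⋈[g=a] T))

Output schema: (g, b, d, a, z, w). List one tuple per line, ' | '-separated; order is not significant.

Stepwise |·|:
  S → 4
  T → 5
  (S ⋈[g=a] T) → 3
  σ[w='t']((S ⋈[g=a] T)) → 1

== RESULT ==
g | b | d | a | z | w
9 | 5 | 4 | 9 | q | t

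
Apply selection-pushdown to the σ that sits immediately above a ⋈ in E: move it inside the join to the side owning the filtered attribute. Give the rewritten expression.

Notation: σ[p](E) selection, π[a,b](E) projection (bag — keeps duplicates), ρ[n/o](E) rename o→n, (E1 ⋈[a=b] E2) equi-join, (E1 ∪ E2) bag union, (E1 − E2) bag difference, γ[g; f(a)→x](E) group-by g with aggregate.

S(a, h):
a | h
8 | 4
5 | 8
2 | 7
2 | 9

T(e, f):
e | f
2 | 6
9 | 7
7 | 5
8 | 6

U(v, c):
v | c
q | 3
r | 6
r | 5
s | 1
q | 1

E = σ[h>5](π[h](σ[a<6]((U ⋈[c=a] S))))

σ filters on a, owned by the right side.
E' = σ[h>5](π[h]((U ⋈[c=a] σ[a<6](S))))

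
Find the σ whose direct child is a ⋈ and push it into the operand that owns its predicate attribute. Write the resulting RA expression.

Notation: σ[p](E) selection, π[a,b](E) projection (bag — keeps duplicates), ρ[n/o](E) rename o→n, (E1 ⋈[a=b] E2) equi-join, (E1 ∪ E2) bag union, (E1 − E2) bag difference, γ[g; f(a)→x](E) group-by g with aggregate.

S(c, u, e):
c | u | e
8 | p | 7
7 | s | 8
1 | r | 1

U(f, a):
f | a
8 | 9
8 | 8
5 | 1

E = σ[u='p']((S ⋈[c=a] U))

σ filters on u, owned by the left side.
E' = (σ[u='p'](S) ⋈[c=a] U)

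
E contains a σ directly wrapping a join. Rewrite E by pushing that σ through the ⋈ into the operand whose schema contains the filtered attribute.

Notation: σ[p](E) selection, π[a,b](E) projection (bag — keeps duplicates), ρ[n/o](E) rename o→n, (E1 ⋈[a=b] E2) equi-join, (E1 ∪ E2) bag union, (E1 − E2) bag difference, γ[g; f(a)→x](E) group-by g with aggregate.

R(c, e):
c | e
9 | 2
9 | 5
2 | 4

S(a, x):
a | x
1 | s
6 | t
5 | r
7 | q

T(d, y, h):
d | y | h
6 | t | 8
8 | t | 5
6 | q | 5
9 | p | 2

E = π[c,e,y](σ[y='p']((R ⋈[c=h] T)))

σ filters on y, owned by the right side.
E' = π[c,e,y]((R ⋈[c=h] σ[y='p'](T)))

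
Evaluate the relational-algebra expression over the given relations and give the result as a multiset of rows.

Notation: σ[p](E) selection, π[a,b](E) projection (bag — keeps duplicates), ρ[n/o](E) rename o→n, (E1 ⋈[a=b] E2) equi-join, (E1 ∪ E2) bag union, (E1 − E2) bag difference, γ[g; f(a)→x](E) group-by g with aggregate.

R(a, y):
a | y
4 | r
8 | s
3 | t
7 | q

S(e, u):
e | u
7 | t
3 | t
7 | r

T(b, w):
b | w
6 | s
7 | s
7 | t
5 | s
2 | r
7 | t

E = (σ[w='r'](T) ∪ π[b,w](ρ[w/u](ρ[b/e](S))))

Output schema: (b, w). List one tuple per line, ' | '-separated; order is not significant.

Row counts bottom-up:
  T → 6
  σ[w='r'](T) → 1
  S → 3
  ρ[b/e](S) → 3
  ρ[w/u](ρ[b/e](S)) → 3
  π[b,w](ρ[w/u](ρ[b/e](S))) → 3
  (σ[w='r'](T) ∪ π[b,w](ρ[w/u](ρ[b/e](S)))) → 4

== RESULT ==
b | w
2 | r
3 | t
7 | r
7 | t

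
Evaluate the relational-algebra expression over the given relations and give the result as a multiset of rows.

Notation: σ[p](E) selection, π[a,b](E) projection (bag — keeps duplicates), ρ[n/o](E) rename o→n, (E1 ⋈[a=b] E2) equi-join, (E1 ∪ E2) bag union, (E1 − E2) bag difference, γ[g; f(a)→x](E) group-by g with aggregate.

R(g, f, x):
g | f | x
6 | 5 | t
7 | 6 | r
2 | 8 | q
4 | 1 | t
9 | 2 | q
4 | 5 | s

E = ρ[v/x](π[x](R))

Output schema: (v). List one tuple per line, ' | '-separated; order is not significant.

Row counts bottom-up:
  R → 6
  π[x](R) → 6
  ρ[v/x](π[x](R)) → 6

== RESULT ==
v
q
q
r
s
t
t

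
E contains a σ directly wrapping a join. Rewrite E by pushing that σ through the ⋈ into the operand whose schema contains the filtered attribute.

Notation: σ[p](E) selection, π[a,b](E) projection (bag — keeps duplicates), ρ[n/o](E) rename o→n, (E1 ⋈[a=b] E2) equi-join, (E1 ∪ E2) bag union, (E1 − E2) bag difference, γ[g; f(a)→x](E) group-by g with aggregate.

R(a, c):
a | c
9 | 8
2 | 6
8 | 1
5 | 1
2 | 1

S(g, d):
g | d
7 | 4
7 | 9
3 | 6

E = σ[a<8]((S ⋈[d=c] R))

σ filters on a, owned by the right side.
E' = (S ⋈[d=c] σ[a<8](R))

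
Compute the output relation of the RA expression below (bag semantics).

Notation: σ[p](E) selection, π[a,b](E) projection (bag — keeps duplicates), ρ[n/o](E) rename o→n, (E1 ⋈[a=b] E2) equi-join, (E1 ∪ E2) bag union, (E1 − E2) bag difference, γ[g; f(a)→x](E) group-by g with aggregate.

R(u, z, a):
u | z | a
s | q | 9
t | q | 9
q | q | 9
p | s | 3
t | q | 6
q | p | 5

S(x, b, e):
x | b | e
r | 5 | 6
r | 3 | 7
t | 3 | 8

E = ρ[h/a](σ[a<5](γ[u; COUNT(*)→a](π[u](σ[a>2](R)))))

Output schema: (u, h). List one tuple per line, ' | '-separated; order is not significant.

Stepwise |·|:
  R → 6
  σ[a>2](R) → 6
  π[u](σ[a>2](R)) → 6
  γ[u; COUNT(*)→a](π[u](σ[a>2](R))) → 4
  σ[a<5](γ[u; COUNT(*)→a](π[u](σ[a>2](R)))) → 4
  ρ[h/a](σ[a<5](γ[u; COUNT(*)→a](π[u](σ[a>2](R))))) → 4

== RESULT ==
u | h
p | 1
q | 2
s | 1
t | 2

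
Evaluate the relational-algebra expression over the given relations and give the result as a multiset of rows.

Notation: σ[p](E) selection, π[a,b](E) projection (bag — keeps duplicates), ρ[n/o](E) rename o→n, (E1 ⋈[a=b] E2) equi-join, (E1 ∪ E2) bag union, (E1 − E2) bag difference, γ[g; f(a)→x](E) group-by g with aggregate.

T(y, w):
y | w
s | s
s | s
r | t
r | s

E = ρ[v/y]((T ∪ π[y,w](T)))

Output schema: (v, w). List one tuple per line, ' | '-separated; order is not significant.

Subexpression sizes:
  T → 4
  T → 4
  π[y,w](T) → 4
  (T ∪ π[y,w](T)) → 8
  ρ[v/y]((T ∪ π[y,w](T))) → 8

== RESULT ==
v | w
r | s
r | s
r | t
r | t
s | s
s | s
s | s
s | s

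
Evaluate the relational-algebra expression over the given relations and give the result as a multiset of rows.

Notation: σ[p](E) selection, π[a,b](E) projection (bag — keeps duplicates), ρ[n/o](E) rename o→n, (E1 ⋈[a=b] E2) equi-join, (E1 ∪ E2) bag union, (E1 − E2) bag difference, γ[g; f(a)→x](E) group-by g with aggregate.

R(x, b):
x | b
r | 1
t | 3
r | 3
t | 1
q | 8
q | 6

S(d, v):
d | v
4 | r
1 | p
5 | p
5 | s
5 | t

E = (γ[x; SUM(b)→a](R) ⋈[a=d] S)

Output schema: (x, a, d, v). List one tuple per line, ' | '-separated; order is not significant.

Subexpression sizes:
  R → 6
  γ[x; SUM(b)→a](R) → 3
  S → 5
  (γ[x; SUM(b)→a](R) ⋈[a=d] S) → 2

== RESULT ==
x | a | d | v
r | 4 | 4 | r
t | 4 | 4 | r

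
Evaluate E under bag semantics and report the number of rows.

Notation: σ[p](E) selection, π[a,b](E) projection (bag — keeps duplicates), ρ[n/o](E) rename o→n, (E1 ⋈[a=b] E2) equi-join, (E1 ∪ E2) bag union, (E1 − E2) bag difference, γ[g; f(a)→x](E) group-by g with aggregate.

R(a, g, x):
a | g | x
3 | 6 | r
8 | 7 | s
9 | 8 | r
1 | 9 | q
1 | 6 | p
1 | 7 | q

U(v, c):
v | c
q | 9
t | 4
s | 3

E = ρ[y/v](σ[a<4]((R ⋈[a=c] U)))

Per-node cardinality:
  R → 6
  U → 3
  (R ⋈[a=c] U) → 2
  σ[a<4]((R ⋈[a=c] U)) → 1
  ρ[y/v](σ[a<4]((R ⋈[a=c] U))) → 1

|E| = 1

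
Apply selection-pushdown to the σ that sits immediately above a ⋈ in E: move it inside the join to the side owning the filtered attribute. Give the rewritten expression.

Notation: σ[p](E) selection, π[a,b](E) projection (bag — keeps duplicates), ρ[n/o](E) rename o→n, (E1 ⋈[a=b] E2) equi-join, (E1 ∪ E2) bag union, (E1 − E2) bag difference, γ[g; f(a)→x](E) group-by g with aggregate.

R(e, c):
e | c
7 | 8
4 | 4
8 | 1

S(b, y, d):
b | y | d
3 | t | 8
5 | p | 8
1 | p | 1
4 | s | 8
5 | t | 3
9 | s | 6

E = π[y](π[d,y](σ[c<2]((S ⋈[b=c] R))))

σ filters on c, owned by the right side.
E' = π[y](π[d,y]((S ⋈[b=c] σ[c<2](R))))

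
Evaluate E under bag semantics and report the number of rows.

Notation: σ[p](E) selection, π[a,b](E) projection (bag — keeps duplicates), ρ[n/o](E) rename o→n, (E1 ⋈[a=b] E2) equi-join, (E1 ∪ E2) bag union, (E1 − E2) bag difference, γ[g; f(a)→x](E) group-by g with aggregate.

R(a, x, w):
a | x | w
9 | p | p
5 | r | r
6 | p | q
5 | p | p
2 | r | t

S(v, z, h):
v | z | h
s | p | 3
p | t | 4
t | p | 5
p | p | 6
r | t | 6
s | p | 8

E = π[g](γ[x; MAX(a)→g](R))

Stepwise |·|:
  R → 5
  γ[x; MAX(a)→g](R) → 2
  π[g](γ[x; MAX(a)→g](R)) → 2

|E| = 2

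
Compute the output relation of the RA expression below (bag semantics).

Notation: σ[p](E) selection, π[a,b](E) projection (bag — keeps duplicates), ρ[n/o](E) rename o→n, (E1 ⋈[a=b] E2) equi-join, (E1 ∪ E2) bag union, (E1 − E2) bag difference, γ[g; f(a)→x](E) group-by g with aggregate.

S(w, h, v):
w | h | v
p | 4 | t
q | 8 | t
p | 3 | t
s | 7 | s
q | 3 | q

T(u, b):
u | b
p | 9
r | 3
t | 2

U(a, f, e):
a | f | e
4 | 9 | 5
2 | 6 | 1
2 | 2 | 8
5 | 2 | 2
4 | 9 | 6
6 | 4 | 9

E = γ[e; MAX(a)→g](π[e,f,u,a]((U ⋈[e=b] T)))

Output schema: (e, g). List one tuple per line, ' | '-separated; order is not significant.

Per-node cardinality:
  U → 6
  T → 3
  (U ⋈[e=b] T) → 2
  π[e,f,u,a]((U ⋈[e=b] T)) → 2
  γ[e; MAX(a)→g](π[e,f,u,a]((U ⋈[e=b] T))) → 2

== RESULT ==
e | g
2 | 5
9 | 6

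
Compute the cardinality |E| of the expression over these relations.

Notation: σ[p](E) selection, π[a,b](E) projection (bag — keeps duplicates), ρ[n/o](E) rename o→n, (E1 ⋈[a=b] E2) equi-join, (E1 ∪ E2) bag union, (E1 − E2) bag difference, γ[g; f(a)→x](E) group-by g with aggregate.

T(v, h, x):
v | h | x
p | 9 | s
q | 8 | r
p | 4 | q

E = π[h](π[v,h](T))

Stepwise |·|:
  T → 3
  π[v,h](T) → 3
  π[h](π[v,h](T)) → 3

|E| = 3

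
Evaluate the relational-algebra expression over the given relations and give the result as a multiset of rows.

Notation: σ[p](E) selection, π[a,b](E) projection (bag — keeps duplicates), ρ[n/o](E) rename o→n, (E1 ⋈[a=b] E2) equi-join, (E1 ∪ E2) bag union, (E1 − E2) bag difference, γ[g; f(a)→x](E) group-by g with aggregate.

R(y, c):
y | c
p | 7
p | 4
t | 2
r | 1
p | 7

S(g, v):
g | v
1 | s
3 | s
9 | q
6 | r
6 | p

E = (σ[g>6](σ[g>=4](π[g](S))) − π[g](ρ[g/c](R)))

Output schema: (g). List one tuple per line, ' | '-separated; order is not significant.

Subexpression sizes:
  S → 5
  π[g](S) → 5
  σ[g>=4](π[g](S)) → 3
  σ[g>6](σ[g>=4](π[g](S))) → 1
  R → 5
  ρ[g/c](R) → 5
  π[g](ρ[g/c](R)) → 5
  (σ[g>6](σ[g>=4](π[g](S))) − π[g](ρ[g/c](R))) → 1

== RESULT ==
g
9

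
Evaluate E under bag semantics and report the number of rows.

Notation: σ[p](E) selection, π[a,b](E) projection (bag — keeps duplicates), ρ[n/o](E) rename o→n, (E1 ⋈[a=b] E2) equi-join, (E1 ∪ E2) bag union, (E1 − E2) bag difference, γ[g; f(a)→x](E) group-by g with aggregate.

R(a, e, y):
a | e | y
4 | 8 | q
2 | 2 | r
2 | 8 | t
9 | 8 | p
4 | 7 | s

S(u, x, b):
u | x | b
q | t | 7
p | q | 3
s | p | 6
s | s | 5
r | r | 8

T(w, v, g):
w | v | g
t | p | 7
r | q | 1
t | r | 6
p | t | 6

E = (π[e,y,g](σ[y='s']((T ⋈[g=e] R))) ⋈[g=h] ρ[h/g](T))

Stepwise |·|:
  T → 4
  R → 5
  (T ⋈[g=e] R) → 1
  σ[y='s']((T ⋈[g=e] R)) → 1
  π[e,y,g](σ[y='s']((T ⋈[g=e] R))) → 1
  T → 4
  ρ[h/g](T) → 4
  (π[e,y,g](σ[y='s']((T ⋈[g=e] R))) ⋈[g=h] ρ[h/g](T)) → 1

|E| = 1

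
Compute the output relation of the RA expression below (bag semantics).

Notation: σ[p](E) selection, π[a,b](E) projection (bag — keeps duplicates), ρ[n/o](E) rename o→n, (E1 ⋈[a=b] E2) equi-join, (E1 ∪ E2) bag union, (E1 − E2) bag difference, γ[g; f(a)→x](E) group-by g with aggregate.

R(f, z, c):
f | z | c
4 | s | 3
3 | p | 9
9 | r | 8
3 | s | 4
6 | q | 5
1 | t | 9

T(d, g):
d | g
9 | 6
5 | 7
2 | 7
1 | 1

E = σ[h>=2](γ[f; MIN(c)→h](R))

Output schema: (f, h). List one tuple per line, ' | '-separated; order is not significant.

Stepwise |·|:
  R → 6
  γ[f; MIN(c)→h](R) → 5
  σ[h>=2](γ[f; MIN(c)→h](R)) → 5

== RESULT ==
f | h
1 | 9
3 | 4
4 | 3
6 | 5
9 | 8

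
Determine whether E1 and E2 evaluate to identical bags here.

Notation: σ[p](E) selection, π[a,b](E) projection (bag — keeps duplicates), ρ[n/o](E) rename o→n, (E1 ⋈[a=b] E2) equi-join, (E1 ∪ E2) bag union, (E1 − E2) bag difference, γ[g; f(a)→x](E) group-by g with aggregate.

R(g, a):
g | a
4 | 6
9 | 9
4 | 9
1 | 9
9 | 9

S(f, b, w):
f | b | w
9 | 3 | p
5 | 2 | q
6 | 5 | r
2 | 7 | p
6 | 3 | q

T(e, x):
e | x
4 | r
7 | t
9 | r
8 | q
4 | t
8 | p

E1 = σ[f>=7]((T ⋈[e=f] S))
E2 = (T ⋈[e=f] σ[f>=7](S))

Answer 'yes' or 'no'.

E1 stepwise |·|:
  T → 6
  S → 5
  (T ⋈[e=f] S) → 1
  σ[f>=7]((T ⋈[e=f] S)) → 1
E2 stepwise |·|:
  T → 6
  S → 5
  σ[f>=7](S) → 1
  (T ⋈[e=f] σ[f>=7](S)) → 1

E1 and E2 produce the same multiset:
e | x | f | b | w
9 | r | 9 | 3 | p

yes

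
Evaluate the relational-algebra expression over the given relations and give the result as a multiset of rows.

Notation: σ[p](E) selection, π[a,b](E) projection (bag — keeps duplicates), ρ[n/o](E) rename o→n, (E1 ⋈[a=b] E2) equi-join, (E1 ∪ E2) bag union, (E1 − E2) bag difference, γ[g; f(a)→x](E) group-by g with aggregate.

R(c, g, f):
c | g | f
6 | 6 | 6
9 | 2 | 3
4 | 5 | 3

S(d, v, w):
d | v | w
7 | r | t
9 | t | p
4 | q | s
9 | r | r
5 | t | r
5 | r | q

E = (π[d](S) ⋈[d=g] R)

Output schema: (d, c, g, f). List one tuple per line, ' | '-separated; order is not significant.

Per-node cardinality:
  S → 6
  π[d](S) → 6
  R → 3
  (π[d](S) ⋈[d=g] R) → 2

== RESULT ==
d | c | g | f
5 | 4 | 5 | 3
5 | 4 | 5 | 3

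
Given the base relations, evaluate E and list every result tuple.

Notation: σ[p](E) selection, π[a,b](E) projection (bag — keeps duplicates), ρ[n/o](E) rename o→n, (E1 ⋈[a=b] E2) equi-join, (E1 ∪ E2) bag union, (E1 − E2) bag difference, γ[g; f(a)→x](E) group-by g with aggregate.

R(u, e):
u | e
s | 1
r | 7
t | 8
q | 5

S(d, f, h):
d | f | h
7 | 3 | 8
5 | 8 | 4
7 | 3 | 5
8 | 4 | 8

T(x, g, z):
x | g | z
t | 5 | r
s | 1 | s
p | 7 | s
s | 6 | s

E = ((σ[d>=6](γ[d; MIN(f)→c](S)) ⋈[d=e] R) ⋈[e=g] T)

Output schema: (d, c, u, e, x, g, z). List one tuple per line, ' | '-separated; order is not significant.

Subexpression sizes:
  S → 4
  γ[d; MIN(f)→c](S) → 3
  σ[d>=6](γ[d; MIN(f)→c](S)) → 2
  R → 4
  (σ[d>=6](γ[d; MIN(f)→c](S)) ⋈[d=e] R) → 2
  T → 4
  ((σ[d>=6](γ[d; MIN(f)→c](S)) ⋈[d=e] R) ⋈[e=g] T) → 1

== RESULT ==
d | c | u | e | x | g | z
7 | 3 | r | 7 | p | 7 | s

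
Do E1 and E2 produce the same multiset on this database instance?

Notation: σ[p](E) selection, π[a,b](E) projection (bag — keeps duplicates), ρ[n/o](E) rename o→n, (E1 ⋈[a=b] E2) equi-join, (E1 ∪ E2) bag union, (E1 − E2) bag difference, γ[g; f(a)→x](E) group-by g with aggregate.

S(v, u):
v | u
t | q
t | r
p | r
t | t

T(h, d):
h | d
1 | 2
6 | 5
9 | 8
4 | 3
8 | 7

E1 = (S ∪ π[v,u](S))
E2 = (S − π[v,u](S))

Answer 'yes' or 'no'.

E1 stepwise |·|:
  S → 4
  S → 4
  π[v,u](S) → 4
  (S ∪ π[v,u](S)) → 8
E2 stepwise |·|:
  S → 4
  S → 4
  π[v,u](S) → 4
  (S − π[v,u](S)) → 0

E1 result:
v | u
p | r
p | r
t | q
t | q
t | r
t | r
t | t
t | t
E2 result:
v | u
(0 rows)
Witness: ('t', 't') appears 2× in E1 but 0× in E2.

no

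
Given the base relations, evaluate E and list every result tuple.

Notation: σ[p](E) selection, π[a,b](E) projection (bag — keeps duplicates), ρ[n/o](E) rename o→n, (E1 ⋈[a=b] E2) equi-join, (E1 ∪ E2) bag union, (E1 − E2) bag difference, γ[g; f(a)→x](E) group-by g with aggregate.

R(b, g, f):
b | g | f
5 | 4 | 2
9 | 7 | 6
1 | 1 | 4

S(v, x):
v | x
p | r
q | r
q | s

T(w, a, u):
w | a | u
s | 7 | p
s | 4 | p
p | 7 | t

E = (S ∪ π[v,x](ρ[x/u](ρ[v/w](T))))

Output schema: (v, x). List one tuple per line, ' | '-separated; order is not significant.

Per-node cardinality:
  S → 3
  T → 3
  ρ[v/w](T) → 3
  ρ[x/u](ρ[v/w](T)) → 3
  π[v,x](ρ[x/u](ρ[v/w](T))) → 3
  (S ∪ π[v,x](ρ[x/u](ρ[v/w](T)))) → 6

== RESULT ==
v | x
p | r
p | t
q | r
q | s
s | p
s | p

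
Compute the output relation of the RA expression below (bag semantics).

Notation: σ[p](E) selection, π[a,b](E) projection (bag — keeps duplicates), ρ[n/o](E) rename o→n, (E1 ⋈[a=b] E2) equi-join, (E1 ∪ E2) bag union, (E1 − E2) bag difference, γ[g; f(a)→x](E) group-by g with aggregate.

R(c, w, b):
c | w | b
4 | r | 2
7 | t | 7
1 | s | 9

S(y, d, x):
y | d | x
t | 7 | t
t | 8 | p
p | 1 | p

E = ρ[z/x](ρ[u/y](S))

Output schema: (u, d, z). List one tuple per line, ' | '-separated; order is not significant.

Row counts bottom-up:
  S → 3
  ρ[u/y](S) → 3
  ρ[z/x](ρ[u/y](S)) → 3

== RESULT ==
u | d | z
p | 1 | p
t | 7 | t
t | 8 | p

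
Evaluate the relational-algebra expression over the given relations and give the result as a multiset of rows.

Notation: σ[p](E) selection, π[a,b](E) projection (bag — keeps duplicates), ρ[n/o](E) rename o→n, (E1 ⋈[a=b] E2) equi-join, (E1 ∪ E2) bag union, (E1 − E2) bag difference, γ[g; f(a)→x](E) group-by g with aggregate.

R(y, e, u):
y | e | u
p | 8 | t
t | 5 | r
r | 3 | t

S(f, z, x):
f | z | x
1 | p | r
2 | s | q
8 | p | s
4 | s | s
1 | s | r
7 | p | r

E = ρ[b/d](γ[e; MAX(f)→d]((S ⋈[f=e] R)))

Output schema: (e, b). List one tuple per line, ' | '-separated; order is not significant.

Subexpression sizes:
  S → 6
  R → 3
  (S ⋈[f=e] R) → 1
  γ[e; MAX(f)→d]((S ⋈[f=e] R)) → 1
  ρ[b/d](γ[e; MAX(f)→d]((S ⋈[f=e] R))) → 1

== RESULT ==
e | b
8 | 8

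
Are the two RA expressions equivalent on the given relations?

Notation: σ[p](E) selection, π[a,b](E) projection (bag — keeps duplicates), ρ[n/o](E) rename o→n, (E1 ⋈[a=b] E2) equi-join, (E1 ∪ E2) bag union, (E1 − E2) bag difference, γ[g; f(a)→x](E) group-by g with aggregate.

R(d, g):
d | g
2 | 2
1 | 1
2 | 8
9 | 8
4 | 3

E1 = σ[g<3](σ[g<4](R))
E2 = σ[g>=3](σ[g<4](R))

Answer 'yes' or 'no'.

E1 per-node cardinality:
  R → 5
  σ[g<4](R) → 3
  σ[g<3](σ[g<4](R)) → 2
E2 per-node cardinality:
  R → 5
  σ[g<4](R) → 3
  σ[g>=3](σ[g<4](R)) → 1

E1 result:
d | g
1 | 1
2 | 2
E2 result:
d | g
4 | 3
Witness: (4, 3) appears 0× in E1 but 1× in E2.

no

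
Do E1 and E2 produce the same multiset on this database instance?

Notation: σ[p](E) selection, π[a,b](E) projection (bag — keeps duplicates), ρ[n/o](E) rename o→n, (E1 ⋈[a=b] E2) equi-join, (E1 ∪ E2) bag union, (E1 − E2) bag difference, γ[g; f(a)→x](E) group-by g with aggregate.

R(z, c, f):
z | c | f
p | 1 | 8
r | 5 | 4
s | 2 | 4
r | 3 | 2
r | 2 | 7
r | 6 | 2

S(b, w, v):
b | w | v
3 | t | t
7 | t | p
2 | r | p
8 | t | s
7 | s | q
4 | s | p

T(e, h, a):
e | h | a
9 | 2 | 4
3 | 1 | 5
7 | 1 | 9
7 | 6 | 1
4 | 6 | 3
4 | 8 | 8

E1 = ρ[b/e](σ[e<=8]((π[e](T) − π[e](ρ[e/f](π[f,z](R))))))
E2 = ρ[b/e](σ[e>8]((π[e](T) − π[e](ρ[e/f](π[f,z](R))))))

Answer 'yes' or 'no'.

E1 subexpression sizes:
  T → 6
  π[e](T) → 6
  R → 6
  π[f,z](R) → 6
  ρ[e/f](π[f,z](R)) → 6
  π[e](ρ[e/f](π[f,z](R))) → 6
  (π[e](T) − π[e](ρ[e/f](π[f,z](R)))) → 3
  σ[e<=8]((π[e](T) − π[e](ρ[e/f](π[f,z](R))))) → 2
  ρ[b/e](σ[e<=8]((π[e](T) − π[e](ρ[e/f](π[f,z](R)))))) → 2
E2 subexpression sizes:
  T → 6
  π[e](T) → 6
  R → 6
  π[f,z](R) → 6
  ρ[e/f](π[f,z](R)) → 6
  π[e](ρ[e/f](π[f,z](R))) → 6
  (π[e](T) − π[e](ρ[e/f](π[f,z](R)))) → 3
  σ[e>8]((π[e](T) − π[e](ρ[e/f](π[f,z](R))))) → 1
  ρ[b/e](σ[e>8]((π[e](T) − π[e](ρ[e/f](π[f,z](R)))))) → 1

E1 result:
b
3
7
E2 result:
b
9
Witness: (7,) appears 1× in E1 but 0× in E2.

no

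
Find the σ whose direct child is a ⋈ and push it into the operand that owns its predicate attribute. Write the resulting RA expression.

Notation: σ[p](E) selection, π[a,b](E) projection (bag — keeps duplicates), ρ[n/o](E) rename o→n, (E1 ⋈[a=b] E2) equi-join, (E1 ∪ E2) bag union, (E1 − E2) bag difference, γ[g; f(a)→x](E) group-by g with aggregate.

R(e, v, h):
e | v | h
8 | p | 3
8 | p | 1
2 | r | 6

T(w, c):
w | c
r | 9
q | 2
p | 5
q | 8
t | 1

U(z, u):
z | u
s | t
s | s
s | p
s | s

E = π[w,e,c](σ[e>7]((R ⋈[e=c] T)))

σ filters on e, owned by the left side.
E' = π[w,e,c]((σ[e>7](R) ⋈[e=c] T))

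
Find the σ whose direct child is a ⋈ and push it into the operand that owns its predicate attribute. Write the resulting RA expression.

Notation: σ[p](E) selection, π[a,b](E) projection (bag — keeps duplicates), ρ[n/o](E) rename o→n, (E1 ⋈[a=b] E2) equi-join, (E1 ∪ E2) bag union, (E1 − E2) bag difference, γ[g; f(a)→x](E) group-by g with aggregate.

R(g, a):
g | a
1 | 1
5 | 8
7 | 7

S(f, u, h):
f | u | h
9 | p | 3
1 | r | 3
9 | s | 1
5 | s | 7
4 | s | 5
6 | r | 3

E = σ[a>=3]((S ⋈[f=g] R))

σ filters on a, owned by the right side.
E' = (S ⋈[f=g] σ[a>=3](R))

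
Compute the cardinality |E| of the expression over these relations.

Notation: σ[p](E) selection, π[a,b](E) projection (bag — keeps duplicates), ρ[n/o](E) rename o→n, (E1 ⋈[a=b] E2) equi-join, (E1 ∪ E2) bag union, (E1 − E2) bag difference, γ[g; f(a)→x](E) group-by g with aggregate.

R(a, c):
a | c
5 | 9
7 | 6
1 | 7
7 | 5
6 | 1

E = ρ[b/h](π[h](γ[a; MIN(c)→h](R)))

Row counts bottom-up:
  R → 5
  γ[a; MIN(c)→h](R) → 4
  π[h](γ[a; MIN(c)→h](R)) → 4
  ρ[b/h](π[h](γ[a; MIN(c)→h](R))) → 4

|E| = 4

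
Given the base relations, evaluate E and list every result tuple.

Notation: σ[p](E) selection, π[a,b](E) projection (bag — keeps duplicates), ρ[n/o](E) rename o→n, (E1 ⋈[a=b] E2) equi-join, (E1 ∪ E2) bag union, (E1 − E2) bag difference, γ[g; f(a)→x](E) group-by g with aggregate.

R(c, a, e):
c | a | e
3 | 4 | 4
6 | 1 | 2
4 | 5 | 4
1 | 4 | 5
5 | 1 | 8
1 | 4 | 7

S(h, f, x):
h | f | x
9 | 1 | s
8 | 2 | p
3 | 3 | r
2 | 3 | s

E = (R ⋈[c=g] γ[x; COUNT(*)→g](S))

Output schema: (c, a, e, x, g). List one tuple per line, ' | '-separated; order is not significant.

Row counts bottom-up:
  R → 6
  S → 4
  γ[x; COUNT(*)→g](S) → 3
  (R ⋈[c=g] γ[x; COUNT(*)→g](S)) → 4

== RESULT ==
c | a | e | x | g
1 | 4 | 5 | p | 1
1 | 4 | 5 | r | 1
1 | 4 | 7 | p | 1
1 | 4 | 7 | r | 1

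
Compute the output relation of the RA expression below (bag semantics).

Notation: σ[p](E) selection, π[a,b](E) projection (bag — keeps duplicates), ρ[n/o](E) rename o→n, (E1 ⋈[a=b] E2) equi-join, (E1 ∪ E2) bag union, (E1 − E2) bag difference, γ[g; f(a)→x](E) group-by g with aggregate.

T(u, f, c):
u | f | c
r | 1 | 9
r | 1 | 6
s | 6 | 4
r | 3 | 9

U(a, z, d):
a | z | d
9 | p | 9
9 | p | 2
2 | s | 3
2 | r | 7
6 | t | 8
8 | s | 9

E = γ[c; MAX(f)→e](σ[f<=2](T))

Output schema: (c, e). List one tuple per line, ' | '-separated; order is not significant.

Row counts bottom-up:
  T → 4
  σ[f<=2](T) → 2
  γ[c; MAX(f)→e](σ[f<=2](T)) → 2

== RESULT ==
c | e
6 | 1
9 | 1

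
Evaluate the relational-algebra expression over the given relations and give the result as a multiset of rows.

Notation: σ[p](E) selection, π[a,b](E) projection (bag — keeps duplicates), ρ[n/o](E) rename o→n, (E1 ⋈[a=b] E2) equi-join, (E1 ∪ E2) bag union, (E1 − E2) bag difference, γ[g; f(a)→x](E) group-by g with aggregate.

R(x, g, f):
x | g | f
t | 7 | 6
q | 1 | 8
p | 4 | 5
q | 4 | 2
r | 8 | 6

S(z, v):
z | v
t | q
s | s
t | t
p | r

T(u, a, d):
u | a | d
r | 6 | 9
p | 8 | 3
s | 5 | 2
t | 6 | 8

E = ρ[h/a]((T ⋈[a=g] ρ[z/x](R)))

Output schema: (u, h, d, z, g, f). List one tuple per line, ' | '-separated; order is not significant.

Row counts bottom-up:
  T → 4
  R → 5
  ρ[z/x](R) → 5
  (T ⋈[a=g] ρ[z/x](R)) → 1
  ρ[h/a]((T ⋈[a=g] ρ[z/x](R))) → 1

== RESULT ==
u | h | d | z | g | f
p | 8 | 3 | r | 8 | 6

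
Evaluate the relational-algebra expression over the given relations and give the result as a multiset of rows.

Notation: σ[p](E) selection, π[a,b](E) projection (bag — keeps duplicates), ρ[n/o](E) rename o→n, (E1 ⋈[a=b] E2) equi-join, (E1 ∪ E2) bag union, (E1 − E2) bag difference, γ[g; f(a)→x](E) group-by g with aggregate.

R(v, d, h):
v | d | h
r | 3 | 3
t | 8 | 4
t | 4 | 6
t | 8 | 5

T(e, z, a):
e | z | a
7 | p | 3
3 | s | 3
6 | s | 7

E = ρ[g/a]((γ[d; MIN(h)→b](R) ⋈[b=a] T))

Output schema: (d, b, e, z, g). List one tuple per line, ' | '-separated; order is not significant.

Per-node cardinality:
  R → 4
  γ[d; MIN(h)→b](R) → 3
  T → 3
  (γ[d; MIN(h)→b](R) ⋈[b=a] T) → 2
  ρ[g/a]((γ[d; MIN(h)→b](R) ⋈[b=a] T)) → 2

== RESULT ==
d | b | e | z | g
3 | 3 | 3 | s | 3
3 | 3 | 7 | p | 3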